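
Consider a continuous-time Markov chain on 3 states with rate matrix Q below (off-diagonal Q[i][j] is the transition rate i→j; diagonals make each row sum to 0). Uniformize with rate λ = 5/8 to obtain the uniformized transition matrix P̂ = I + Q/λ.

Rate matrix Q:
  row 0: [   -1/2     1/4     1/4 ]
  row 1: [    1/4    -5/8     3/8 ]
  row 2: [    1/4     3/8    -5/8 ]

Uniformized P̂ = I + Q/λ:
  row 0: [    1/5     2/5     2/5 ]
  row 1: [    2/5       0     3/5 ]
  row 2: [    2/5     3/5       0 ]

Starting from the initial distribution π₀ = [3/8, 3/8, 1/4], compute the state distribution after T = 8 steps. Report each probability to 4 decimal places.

π = [0.3333, 0.3344, 0.3323]

t=0: π = [0.3750, 0.3750, 0.2500]
t=1: π = [0.3250, 0.3000, 0.3750]
t=2: π = [0.3350, 0.3550, 0.3100]
t=3: π = [0.3330, 0.3200, 0.3470]
t=4: π = [0.3334, 0.3414, 0.3252]
t=5: π = [0.3333, 0.3285, 0.3382]
t=6: π = [0.3333, 0.3362, 0.3304]
t=7: π = [0.3333, 0.3316, 0.3351]
t=8: π = [0.3333, 0.3344, 0.3323]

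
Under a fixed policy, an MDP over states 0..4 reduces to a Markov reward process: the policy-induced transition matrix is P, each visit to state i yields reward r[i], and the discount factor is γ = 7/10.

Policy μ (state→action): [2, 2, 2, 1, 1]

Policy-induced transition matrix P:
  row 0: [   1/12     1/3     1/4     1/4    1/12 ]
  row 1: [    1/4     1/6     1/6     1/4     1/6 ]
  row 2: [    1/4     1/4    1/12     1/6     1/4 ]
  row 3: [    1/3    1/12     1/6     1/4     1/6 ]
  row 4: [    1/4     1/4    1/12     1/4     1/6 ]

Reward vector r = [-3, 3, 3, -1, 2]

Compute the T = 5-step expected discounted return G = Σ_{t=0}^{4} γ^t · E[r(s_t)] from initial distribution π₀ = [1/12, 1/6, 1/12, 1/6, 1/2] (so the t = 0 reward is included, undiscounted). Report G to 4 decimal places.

t=0: π = [0.0833, 0.1667, 0.0833, 0.1667, 0.5000], E[r] = 1.3333, γ^t·E[r] = 1.333333, running G = 1.333333
t=1: π = [0.2500, 0.2153, 0.1250, 0.2431, 0.1667], E[r] = 0.3611, γ^t·E[r] = 0.252778, running G = 1.586111
t=2: π = [0.2286, 0.2124, 0.1632, 0.2396, 0.1563], E[r] = 0.5139, γ^t·E[r] = 0.251806, running G = 1.837917
t=3: π = [0.2319, 0.2114, 0.1591, 0.2364, 0.1612], E[r] = 0.5020, γ^t·E[r] = 0.172178, running G = 2.010095
t=4: π = [0.2311, 0.2123, 0.1593, 0.2367, 0.1606], E[r] = 0.5061, γ^t·E[r] = 0.121514, running G = 2.131609

G = 2.1316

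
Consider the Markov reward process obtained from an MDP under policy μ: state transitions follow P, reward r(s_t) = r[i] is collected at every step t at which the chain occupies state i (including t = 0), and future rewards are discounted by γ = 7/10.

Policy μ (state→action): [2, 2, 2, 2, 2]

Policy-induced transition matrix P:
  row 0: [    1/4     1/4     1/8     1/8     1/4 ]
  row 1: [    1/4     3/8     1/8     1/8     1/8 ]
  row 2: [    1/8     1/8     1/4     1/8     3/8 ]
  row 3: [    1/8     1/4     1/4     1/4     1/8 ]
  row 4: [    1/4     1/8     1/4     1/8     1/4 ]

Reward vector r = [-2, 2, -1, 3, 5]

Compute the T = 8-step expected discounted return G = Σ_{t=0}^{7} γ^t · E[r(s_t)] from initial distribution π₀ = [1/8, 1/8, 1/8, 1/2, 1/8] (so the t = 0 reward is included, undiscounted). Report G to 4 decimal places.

G = 5.0256

t=0: π = [0.1250, 0.1250, 0.1250, 0.5000, 0.1250], E[r] = 2.0000, γ^t·E[r] = 2.000000, running G = 2.000000
t=1: π = [0.1719, 0.2344, 0.2188, 0.1875, 0.1875], E[r] = 1.4063, γ^t·E[r] = 0.984375, running G = 2.984375
t=2: π = [0.1992, 0.2285, 0.1992, 0.1484, 0.2246], E[r] = 1.4277, γ^t·E[r] = 0.699590, running G = 3.683965
t=3: π = [0.2065, 0.2256, 0.1965, 0.1436, 0.2278], E[r] = 1.4111, γ^t·E[r] = 0.484019, running G = 4.167983
t=4: π = [0.2075, 0.2252, 0.1960, 0.1429, 0.2284], E[r] = 1.4103, γ^t·E[r] = 0.338615, running G = 4.506599
t=5: π = [0.2076, 0.2251, 0.1959, 0.1429, 0.2285], E[r] = 1.4100, γ^t·E[r] = 0.236984, running G = 4.743582
t=6: π = [0.2077, 0.2251, 0.1959, 0.1429, 0.2285], E[r] = 1.4100, γ^t·E[r] = 0.165886, running G = 4.909468
t=7: π = [0.2077, 0.2251, 0.1959, 0.1429, 0.2285], E[r] = 1.4100, γ^t·E[r] = 0.116120, running G = 5.025588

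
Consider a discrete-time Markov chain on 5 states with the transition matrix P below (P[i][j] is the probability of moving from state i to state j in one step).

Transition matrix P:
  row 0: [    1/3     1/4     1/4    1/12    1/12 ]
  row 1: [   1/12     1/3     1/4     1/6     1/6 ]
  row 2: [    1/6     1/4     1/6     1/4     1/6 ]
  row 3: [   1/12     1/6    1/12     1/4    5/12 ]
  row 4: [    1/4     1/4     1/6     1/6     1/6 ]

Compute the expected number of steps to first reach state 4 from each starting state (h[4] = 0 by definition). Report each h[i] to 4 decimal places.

First-step conditioning: h[4] = 0; for i ≠ 4, h[i] = 1 + Σ_k P[i][k]·h[k].
  h[0] = 1 + 1/3·h[0] + 1/4·h[1] + 1/4·h[2] + 1/12·h[3]
  h[1] = 1 + 1/12·h[0] + 1/3·h[1] + 1/4·h[2] + 1/6·h[3]
  h[2] = 1 + 1/6·h[0] + 1/4·h[1] + 1/6·h[2] + 1/4·h[3]
  h[3] = 1 + 1/12·h[0] + 1/6·h[1] + 1/12·h[2] + 1/4·h[3]
Solving the 4×4 linear system over states ≠ 4 gives exactly h = [17844/3167, 15636/3167, 15480/3167, 11400/3167, 0] (h[4] = 0 is the target).

h = [5.6344, 4.9372, 4.8879, 3.5996, 0.0000]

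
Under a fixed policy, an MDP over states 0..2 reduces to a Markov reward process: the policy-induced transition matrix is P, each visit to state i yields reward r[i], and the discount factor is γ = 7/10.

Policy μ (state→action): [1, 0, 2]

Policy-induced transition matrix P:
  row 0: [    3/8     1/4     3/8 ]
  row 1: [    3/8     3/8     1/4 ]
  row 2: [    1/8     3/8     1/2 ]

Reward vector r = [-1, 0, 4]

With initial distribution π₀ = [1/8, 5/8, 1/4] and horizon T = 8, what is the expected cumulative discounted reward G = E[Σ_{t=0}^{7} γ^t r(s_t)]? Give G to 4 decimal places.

G = 3.3368

t=0: π = [0.1250, 0.6250, 0.2500], E[r] = 0.8750, γ^t·E[r] = 0.875000, running G = 0.875000
t=1: π = [0.3125, 0.3594, 0.3281], E[r] = 1.0000, γ^t·E[r] = 0.700000, running G = 1.575000
t=2: π = [0.2930, 0.3359, 0.3711], E[r] = 1.1914, γ^t·E[r] = 0.583789, running G = 2.158789
t=3: π = [0.2822, 0.3384, 0.3794], E[r] = 1.2354, γ^t·E[r] = 0.423726, running G = 2.582515
t=4: π = [0.2802, 0.3397, 0.3801], E[r] = 1.2404, γ^t·E[r] = 0.297810, running G = 2.880324
t=5: π = [0.2800, 0.3400, 0.3801], E[r] = 1.2402, γ^t·E[r] = 0.208446, running G = 3.088770
t=6: π = [0.2800, 0.3400, 0.3800], E[r] = 1.2400, γ^t·E[r] = 0.145890, running G = 3.234661
t=7: π = [0.2800, 0.3400, 0.3800], E[r] = 1.2400, γ^t·E[r] = 0.102120, running G = 3.336780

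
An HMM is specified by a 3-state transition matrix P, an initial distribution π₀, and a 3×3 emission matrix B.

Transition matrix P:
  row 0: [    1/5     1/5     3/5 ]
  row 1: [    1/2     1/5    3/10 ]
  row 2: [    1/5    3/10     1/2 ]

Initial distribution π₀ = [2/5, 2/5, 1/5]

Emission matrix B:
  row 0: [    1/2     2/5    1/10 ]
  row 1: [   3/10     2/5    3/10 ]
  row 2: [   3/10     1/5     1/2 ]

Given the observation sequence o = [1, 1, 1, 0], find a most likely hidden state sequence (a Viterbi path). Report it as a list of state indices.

path = [1, 0, 1, 0]

t=0: δ = [1.600e-01, 1.600e-01, 4.000e-02]  (obs o_0=1)
t=1: δ = [3.200e-02, 1.280e-02, 1.920e-02]  ψ = [1, 0, 0]  (obs o_1=1)
t=2: δ = [2.560e-03, 2.560e-03, 3.840e-03]  ψ = [0, 0, 0]  (obs o_2=1)
t=3: δ = [6.400e-04, 3.456e-04, 5.760e-04]  ψ = [1, 2, 2]  (obs o_3=0)
backtrack: best end state = 0; path = [1, 0, 1, 0]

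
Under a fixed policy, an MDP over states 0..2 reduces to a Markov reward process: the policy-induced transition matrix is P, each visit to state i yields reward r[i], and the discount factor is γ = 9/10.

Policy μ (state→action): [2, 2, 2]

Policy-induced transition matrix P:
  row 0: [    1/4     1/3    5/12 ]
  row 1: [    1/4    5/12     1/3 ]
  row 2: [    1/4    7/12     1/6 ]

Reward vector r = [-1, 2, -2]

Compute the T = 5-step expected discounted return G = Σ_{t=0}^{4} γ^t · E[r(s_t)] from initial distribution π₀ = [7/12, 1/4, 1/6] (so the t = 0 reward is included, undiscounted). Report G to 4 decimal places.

t=0: π = [0.5833, 0.2500, 0.1667], E[r] = -0.4167, γ^t·E[r] = -0.416667, running G = -0.416667
t=1: π = [0.2500, 0.3958, 0.3542], E[r] = -0.1667, γ^t·E[r] = -0.150000, running G = -0.566667
t=2: π = [0.2500, 0.4549, 0.2951], E[r] = 0.0694, γ^t·E[r] = 0.056250, running G = -0.510417
t=3: π = [0.2500, 0.4450, 0.3050], E[r] = 0.0301, γ^t·E[r] = 0.021938, running G = -0.488479
t=4: π = [0.2500, 0.4467, 0.3033], E[r] = 0.0367, γ^t·E[r] = 0.024047, running G = -0.464432

G = -0.4644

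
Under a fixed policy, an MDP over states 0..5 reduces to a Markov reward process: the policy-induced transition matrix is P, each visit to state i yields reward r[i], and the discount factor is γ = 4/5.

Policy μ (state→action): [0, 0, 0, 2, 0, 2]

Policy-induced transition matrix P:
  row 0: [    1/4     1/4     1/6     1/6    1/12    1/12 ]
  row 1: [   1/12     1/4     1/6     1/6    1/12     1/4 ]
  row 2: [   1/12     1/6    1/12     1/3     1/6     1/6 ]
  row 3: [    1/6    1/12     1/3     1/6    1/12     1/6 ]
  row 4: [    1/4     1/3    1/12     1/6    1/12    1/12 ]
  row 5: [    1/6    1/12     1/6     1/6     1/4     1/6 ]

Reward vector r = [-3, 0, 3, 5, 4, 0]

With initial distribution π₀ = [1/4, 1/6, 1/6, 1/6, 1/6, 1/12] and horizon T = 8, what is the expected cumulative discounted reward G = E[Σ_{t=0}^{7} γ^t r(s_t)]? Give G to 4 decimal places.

t=0: π = [0.2500, 0.1667, 0.1667, 0.1667, 0.1667, 0.0833], E[r] = 1.2500, γ^t·E[r] = 1.250000, running G = 1.250000
t=1: π = [0.1736, 0.2083, 0.1667, 0.1944, 0.1111, 0.1458], E[r] = 1.3958, γ^t·E[r] = 1.116667, running G = 2.366667
t=2: π = [0.1591, 0.1887, 0.1759, 0.1944, 0.1215, 0.1603], E[r] = 1.5087, γ^t·E[r] = 0.965556, running G = 3.332222
t=3: π = [0.1597, 0.1863, 0.1743, 0.1960, 0.1247, 0.1590], E[r] = 1.5226, γ^t·E[r] = 0.779580, running G = 4.111802
t=4: π = [0.1603, 0.1867, 0.1744, 0.1957, 0.1244, 0.1585], E[r] = 1.5183, γ^t·E[r] = 0.621898, running G = 4.733700
t=5: π = [0.1603, 0.1868, 0.1744, 0.1957, 0.1243, 0.1585], E[r] = 1.5181, γ^t·E[r] = 0.497448, running G = 5.231149
t=6: π = [0.1603, 0.1868, 0.1744, 0.1957, 0.1243, 0.1585], E[r] = 1.5181, γ^t·E[r] = 0.397971, running G = 5.629119
t=7: π = [0.1603, 0.1868, 0.1744, 0.1957, 0.1243, 0.1585], E[r] = 1.5182, γ^t·E[r] = 0.318382, running G = 5.947501

G = 5.9475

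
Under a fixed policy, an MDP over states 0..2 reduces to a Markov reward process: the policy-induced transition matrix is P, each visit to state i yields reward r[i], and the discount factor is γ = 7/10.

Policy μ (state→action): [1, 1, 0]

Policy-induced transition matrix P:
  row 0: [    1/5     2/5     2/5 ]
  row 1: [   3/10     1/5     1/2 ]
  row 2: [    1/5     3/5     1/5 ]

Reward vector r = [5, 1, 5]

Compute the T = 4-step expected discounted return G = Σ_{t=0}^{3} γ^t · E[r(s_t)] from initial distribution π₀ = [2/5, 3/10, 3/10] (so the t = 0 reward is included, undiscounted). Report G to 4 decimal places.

G = 9.0316

t=0: π = [0.4000, 0.3000, 0.3000], E[r] = 3.8000, γ^t·E[r] = 3.800000, running G = 3.800000
t=1: π = [0.2300, 0.4000, 0.3700], E[r] = 3.4000, γ^t·E[r] = 2.380000, running G = 6.180000
t=2: π = [0.2400, 0.3940, 0.3660], E[r] = 3.4240, γ^t·E[r] = 1.677760, running G = 7.857760
t=3: π = [0.2394, 0.3944, 0.3662], E[r] = 3.4224, γ^t·E[r] = 1.173883, running G = 9.031643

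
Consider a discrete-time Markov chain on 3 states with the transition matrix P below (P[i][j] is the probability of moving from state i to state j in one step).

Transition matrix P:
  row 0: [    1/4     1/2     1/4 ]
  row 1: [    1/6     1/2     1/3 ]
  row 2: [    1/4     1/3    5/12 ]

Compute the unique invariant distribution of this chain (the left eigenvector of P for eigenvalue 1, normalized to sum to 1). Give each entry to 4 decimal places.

π = [0.2131, 0.4426, 0.3443]

Balance equations π_j = Σ_i π_i·P[i][j]:
  π_0 = 1/4·π_0 + 1/6·π_1 + 1/4·π_2
  π_1 = 1/2·π_0 + 1/2·π_1 + 1/3·π_2
  normalize: π_0 + π_1 + π_2 = 1
Solving the linear system gives exactly π = [13/61, 27/61, 21/61].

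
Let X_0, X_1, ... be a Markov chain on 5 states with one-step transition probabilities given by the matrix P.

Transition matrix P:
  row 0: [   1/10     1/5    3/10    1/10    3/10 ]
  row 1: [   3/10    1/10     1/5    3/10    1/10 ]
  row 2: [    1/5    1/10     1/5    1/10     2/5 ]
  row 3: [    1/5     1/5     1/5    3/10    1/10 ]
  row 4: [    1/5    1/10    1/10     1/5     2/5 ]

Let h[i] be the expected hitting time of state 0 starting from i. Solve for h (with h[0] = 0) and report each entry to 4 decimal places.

h = [0.0000, 4.2368, 4.7185, 4.6605, 4.7127]

First-step conditioning: h[0] = 0; for i ≠ 0, h[i] = 1 + Σ_k P[i][k]·h[k].
  h[1] = 1 + 1/10·h[1] + 1/5·h[2] + 3/10·h[3] + 1/10·h[4]
  h[2] = 1 + 1/10·h[1] + 1/5·h[2] + 1/10·h[3] + 2/5·h[4]
  h[3] = 1 + 1/5·h[1] + 1/5·h[2] + 3/10·h[3] + 1/10·h[4]
  h[4] = 1 + 1/10·h[1] + 1/10·h[2] + 1/5·h[3] + 2/5·h[4]
Solving the 4×4 linear system over states ≠ 0 gives exactly h = [0, 7300/1723, 8130/1723, 8030/1723, 8120/1723] (h[0] = 0 is the target).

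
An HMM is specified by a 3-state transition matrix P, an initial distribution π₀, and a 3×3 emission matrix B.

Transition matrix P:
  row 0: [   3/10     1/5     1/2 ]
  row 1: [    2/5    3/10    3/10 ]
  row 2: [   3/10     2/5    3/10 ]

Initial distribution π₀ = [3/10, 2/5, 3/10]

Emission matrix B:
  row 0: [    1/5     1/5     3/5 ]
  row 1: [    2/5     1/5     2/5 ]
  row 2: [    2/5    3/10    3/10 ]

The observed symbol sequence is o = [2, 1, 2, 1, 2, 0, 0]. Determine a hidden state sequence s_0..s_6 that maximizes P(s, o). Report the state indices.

path = [0, 2, 0, 2, 0, 2, 1]

t=0: δ = [1.800e-01, 1.600e-01, 9.000e-02]  (obs o_0=2)
t=1: δ = [1.280e-02, 9.600e-03, 2.700e-02]  ψ = [1, 1, 0]  (obs o_1=1)
t=2: δ = [4.860e-03, 4.320e-03, 2.430e-03]  ψ = [2, 2, 2]  (obs o_2=2)
t=3: δ = [3.456e-04, 2.592e-04, 7.290e-04]  ψ = [1, 1, 0]  (obs o_3=1)
t=4: δ = [1.312e-04, 1.166e-04, 6.561e-05]  ψ = [2, 2, 2]  (obs o_4=2)
t=5: δ = [9.331e-06, 1.400e-05, 2.624e-05]  ψ = [1, 1, 0]  (obs o_5=0)
t=6: δ = [1.575e-06, 4.199e-06, 3.149e-06]  ψ = [2, 2, 2]  (obs o_6=0)
backtrack: best end state = 1; path = [0, 2, 0, 2, 0, 2, 1]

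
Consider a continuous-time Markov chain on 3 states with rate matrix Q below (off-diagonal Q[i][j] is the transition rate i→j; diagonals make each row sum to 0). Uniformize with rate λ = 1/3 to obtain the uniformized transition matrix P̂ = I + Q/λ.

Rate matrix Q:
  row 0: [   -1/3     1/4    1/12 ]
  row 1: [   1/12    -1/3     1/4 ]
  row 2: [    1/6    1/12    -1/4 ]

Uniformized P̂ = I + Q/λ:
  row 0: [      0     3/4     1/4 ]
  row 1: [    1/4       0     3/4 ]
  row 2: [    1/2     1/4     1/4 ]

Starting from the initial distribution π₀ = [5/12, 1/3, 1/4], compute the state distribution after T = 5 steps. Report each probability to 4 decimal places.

π = [0.2860, 0.3101, 0.4040]

t=0: π = [0.4167, 0.3333, 0.2500]
t=1: π = [0.2083, 0.3750, 0.4167]
t=2: π = [0.3021, 0.2604, 0.4375]
t=3: π = [0.2839, 0.3359, 0.3802]
t=4: π = [0.2741, 0.3079, 0.4180]
t=5: π = [0.2860, 0.3101, 0.4040]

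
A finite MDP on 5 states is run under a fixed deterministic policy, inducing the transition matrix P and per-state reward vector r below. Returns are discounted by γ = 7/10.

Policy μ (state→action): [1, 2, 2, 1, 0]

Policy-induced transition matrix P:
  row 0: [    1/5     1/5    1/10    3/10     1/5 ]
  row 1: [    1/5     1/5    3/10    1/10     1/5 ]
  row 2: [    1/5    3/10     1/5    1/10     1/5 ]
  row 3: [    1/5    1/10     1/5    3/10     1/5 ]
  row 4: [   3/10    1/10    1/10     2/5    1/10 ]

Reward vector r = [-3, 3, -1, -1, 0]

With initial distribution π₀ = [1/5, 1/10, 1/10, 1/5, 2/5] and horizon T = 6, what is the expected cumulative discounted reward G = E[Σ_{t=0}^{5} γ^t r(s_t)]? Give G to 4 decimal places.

G = -1.8037

t=0: π = [0.2000, 0.1000, 0.1000, 0.2000, 0.4000], E[r] = -0.6000, γ^t·E[r] = -0.600000, running G = -0.600000
t=1: π = [0.2400, 0.1500, 0.1500, 0.3000, 0.1600], E[r] = -0.7200, γ^t·E[r] = -0.504000, running G = -1.104000
t=2: π = [0.2160, 0.1690, 0.1750, 0.2560, 0.1840], E[r] = -0.5720, γ^t·E[r] = -0.280280, running G = -1.384280
t=3: π = [0.2184, 0.1735, 0.1769, 0.2496, 0.1816], E[r] = -0.5612, γ^t·E[r] = -0.192492, running G = -1.576772
t=4: π = [0.2182, 0.1746, 0.1774, 0.2481, 0.1818], E[r] = -0.5562, γ^t·E[r] = -0.133544, running G = -1.710315
t=5: π = [0.2182, 0.1747, 0.1775, 0.2478, 0.1818], E[r] = -0.5556, γ^t·E[r] = -0.093376, running G = -1.803692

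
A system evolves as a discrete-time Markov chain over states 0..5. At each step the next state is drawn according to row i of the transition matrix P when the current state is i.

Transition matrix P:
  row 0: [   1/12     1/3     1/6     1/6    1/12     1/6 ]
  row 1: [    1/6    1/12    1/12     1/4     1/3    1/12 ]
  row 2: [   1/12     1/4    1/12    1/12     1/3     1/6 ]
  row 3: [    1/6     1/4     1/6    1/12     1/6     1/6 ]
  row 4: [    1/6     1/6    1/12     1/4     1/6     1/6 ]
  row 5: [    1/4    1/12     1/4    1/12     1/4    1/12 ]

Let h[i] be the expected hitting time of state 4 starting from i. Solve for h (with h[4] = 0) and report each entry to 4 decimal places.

h = [4.7547, 3.8901, 3.7470, 4.4555, 0.0000, 4.1682]

First-step conditioning: h[4] = 0; for i ≠ 4, h[i] = 1 + Σ_k P[i][k]·h[k].
  h[0] = 1 + 1/12·h[0] + 1/3·h[1] + 1/6·h[2] + 1/6·h[3] + 1/6·h[5]
  h[1] = 1 + 1/6·h[0] + 1/12·h[1] + 1/12·h[2] + 1/4·h[3] + 1/12·h[5]
  h[2] = 1 + 1/12·h[0] + 1/4·h[1] + 1/12·h[2] + 1/12·h[3] + 1/6·h[5]
  h[3] = 1 + 1/6·h[0] + 1/4·h[1] + 1/6·h[2] + 1/12·h[3] + 1/6·h[5]
  h[5] = 1 + 1/4·h[0] + 1/12·h[1] + 1/4·h[2] + 1/12·h[3] + 1/12·h[5]
Solving the 5×5 linear system over states ≠ 4 gives exactly h = [48693/10241, 79677/20482, 38373/10241, 4803/1078, 0, 42687/10241] (h[4] = 0 is the target).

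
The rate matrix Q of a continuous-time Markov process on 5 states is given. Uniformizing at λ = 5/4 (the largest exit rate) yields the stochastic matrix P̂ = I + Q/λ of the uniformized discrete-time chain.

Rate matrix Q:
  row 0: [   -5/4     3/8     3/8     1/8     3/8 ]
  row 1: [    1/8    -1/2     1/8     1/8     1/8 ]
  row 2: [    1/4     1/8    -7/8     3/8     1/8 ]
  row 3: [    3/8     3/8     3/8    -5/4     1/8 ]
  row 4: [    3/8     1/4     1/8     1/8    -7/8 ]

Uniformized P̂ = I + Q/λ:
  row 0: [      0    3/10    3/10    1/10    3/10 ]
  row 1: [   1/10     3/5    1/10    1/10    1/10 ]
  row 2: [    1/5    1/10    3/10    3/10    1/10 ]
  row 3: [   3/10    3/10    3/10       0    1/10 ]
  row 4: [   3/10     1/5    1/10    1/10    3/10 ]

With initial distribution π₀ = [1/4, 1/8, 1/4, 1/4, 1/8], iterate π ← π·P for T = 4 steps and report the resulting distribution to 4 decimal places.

t=0: π = [0.2500, 0.1250, 0.2500, 0.2500, 0.1250]
t=1: π = [0.1750, 0.2750, 0.2500, 0.1250, 0.1750]
t=2: π = [0.1675, 0.3150, 0.2100, 0.1375, 0.1700]
t=3: π = [0.1658, 0.3355, 0.2030, 0.1283, 0.1675]
t=4: π = [0.1629, 0.3433, 0.1994, 0.1278, 0.1667]

π = [0.1629, 0.3433, 0.1994, 0.1278, 0.1667]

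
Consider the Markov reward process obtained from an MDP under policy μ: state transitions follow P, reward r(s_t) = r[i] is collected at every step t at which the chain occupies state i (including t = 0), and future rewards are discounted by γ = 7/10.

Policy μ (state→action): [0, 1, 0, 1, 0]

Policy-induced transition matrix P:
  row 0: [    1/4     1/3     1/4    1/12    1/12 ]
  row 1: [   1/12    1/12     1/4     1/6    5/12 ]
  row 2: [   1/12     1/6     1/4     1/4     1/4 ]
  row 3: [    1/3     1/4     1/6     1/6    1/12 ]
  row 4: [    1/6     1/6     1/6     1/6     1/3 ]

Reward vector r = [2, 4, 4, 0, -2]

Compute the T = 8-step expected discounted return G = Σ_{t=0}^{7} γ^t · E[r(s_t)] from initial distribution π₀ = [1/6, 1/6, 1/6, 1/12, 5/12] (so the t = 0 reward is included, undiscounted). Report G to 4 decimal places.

G = 3.9454

t=0: π = [0.1667, 0.1667, 0.1667, 0.0833, 0.4167], E[r] = 0.8333, γ^t·E[r] = 0.833333, running G = 0.833333
t=1: π = [0.1667, 0.1875, 0.2083, 0.1667, 0.2708], E[r] = 1.3750, γ^t·E[r] = 0.962500, running G = 1.795833
t=2: π = [0.1753, 0.1927, 0.2135, 0.1701, 0.2483], E[r] = 1.4792, γ^t·E[r] = 0.724792, running G = 2.520625
t=3: π = [0.1758, 0.1940, 0.2151, 0.1698, 0.2452], E[r] = 1.4977, γ^t·E[r] = 0.513706, running G = 3.034331
t=4: π = [0.1755, 0.1940, 0.2154, 0.1699, 0.2452], E[r] = 1.4982, γ^t·E[r] = 0.359710, running G = 3.394041
t=5: π = [0.1755, 0.1939, 0.2154, 0.1700, 0.2452], E[r] = 1.4980, γ^t·E[r] = 0.251764, running G = 3.645805
t=6: π = [0.1755, 0.1939, 0.2154, 0.1700, 0.2452], E[r] = 1.4980, γ^t·E[r] = 0.176237, running G = 3.822042
t=7: π = [0.1755, 0.1939, 0.2154, 0.1700, 0.2452], E[r] = 1.4980, γ^t·E[r] = 0.123367, running G = 3.945409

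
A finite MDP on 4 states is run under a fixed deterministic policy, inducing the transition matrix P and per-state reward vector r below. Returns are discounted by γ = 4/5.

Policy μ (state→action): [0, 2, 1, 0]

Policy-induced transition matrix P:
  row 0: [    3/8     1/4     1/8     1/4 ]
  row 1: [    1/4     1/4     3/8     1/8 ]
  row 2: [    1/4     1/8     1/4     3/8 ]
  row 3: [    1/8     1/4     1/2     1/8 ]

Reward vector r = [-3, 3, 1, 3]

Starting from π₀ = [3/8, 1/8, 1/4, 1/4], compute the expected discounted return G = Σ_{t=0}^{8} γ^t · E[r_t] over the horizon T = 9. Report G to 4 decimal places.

t=0: π = [0.3750, 0.1250, 0.2500, 0.2500], E[r] = 0.2500, γ^t·E[r] = 0.250000, running G = 0.250000
t=1: π = [0.2656, 0.2188, 0.2813, 0.2344], E[r] = 0.8438, γ^t·E[r] = 0.675000, running G = 0.925000
t=2: π = [0.2539, 0.2148, 0.3027, 0.2285], E[r] = 0.8711, γ^t·E[r] = 0.557500, running G = 1.482500
t=3: π = [0.2532, 0.2122, 0.3022, 0.2324], E[r] = 0.8765, γ^t·E[r] = 0.448750, running G = 1.931250
t=4: π = [0.2526, 0.2122, 0.3030, 0.2322], E[r] = 0.8785, γ^t·E[r] = 0.359825, running G = 2.291075
t=5: π = [0.2525, 0.2121, 0.3030, 0.2323], E[r] = 0.8787, γ^t·E[r] = 0.287933, running G = 2.579008
t=6: π = [0.2525, 0.2121, 0.3030, 0.2323], E[r] = 0.8788, γ^t·E[r] = 0.230365, running G = 2.809373
t=7: π = [0.2525, 0.2121, 0.3030, 0.2323], E[r] = 0.8788, γ^t·E[r] = 0.184294, running G = 2.993667
t=8: π = [0.2525, 0.2121, 0.3030, 0.2323], E[r] = 0.8788, γ^t·E[r] = 0.147436, running G = 3.141103

G = 3.1411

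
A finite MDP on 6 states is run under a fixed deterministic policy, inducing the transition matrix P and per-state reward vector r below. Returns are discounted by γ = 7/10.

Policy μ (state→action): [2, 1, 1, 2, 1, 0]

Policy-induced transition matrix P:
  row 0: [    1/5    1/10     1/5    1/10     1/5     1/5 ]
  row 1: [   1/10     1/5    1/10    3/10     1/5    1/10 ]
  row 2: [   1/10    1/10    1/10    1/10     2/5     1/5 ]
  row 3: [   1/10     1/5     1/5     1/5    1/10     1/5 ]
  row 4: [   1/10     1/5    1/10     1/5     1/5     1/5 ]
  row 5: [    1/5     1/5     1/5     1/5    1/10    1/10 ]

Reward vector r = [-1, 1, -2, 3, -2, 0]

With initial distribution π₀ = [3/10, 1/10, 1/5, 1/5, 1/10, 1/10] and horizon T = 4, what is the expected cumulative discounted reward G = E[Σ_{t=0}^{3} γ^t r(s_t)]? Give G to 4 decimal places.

G = -0.4497

t=0: π = [0.3000, 0.1000, 0.2000, 0.2000, 0.1000, 0.1000], E[r] = -0.2000, γ^t·E[r] = -0.200000, running G = -0.200000
t=1: π = [0.1400, 0.1500, 0.1600, 0.1600, 0.2100, 0.1800], E[r] = -0.2500, γ^t·E[r] = -0.175000, running G = -0.375000
t=2: π = [0.1320, 0.1700, 0.1480, 0.1850, 0.1980, 0.1670], E[r] = -0.0990, γ^t·E[r] = -0.048510, running G = -0.423510
t=3: π = [0.1299, 0.1720, 0.1484, 0.1890, 0.1944, 0.1663], E[r] = -0.0765, γ^t·E[r] = -0.026240, running G = -0.449750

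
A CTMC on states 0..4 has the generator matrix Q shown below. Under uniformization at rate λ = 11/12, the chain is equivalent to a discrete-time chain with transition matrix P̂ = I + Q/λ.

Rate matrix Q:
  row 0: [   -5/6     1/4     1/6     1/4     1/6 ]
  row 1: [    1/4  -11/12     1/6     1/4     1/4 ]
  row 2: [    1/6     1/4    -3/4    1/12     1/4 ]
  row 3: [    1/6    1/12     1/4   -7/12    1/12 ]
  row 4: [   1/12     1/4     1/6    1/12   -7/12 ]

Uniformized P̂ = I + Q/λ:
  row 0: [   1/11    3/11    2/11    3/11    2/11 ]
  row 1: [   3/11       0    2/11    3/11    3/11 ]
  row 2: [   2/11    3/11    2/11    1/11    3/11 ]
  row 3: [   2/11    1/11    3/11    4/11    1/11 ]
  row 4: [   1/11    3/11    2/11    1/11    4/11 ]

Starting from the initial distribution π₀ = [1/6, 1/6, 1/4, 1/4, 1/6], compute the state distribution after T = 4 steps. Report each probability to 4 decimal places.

π = [0.1619, 0.1840, 0.2011, 0.2117, 0.2413]

t=0: π = [0.1667, 0.1667, 0.2500, 0.2500, 0.1667]
t=1: π = [0.1667, 0.1818, 0.2045, 0.2197, 0.2273]
t=2: π = [0.1625, 0.1832, 0.2018, 0.2142, 0.2383]
t=3: π = [0.1620, 0.1838, 0.2013, 0.2122, 0.2407]
t=4: π = [0.1619, 0.1840, 0.2011, 0.2117, 0.2413]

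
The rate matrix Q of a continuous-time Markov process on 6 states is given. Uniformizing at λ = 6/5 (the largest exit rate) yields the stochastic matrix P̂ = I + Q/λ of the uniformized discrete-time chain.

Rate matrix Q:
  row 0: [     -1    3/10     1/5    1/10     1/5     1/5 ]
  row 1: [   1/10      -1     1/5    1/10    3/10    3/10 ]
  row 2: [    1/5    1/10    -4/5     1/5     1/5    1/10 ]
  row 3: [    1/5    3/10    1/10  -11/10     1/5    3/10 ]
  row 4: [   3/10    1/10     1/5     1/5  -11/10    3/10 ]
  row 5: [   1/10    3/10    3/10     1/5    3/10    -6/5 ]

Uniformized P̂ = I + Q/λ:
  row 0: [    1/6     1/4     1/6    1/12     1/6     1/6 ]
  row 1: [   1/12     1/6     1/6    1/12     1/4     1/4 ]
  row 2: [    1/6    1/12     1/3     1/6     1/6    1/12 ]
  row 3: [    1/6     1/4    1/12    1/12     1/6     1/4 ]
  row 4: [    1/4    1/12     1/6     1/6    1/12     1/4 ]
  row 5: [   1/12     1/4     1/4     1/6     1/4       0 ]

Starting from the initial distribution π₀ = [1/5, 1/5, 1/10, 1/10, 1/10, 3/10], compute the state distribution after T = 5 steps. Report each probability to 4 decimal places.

π = [0.1537, 0.1719, 0.2034, 0.1288, 0.1796, 0.1625]

t=0: π = [0.2000, 0.2000, 0.1000, 0.1000, 0.1000, 0.3000]
t=1: π = [0.1333, 0.2000, 0.2000, 0.1250, 0.2000, 0.1417]
t=2: π = [0.1549, 0.1667, 0.2014, 0.1285, 0.1785, 0.1701]
t=3: π = [0.1535, 0.1728, 0.2037, 0.1292, 0.1799, 0.1610]
t=4: π = [0.1538, 0.1717, 0.2033, 0.1287, 0.1795, 0.1630]
t=5: π = [0.1537, 0.1719, 0.2034, 0.1288, 0.1796, 0.1625]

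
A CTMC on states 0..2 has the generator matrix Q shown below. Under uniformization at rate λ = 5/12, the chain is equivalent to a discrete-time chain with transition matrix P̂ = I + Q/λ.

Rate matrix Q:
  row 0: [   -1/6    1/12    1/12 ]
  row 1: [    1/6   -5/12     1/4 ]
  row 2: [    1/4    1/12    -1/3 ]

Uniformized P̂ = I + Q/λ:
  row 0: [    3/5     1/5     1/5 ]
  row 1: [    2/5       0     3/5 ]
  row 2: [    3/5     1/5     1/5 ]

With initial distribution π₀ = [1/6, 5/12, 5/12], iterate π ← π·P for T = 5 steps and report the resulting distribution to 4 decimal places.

t=0: π = [0.1667, 0.4167, 0.4167]
t=1: π = [0.5167, 0.1167, 0.3667]
t=2: π = [0.5767, 0.1767, 0.2467]
t=3: π = [0.5647, 0.1647, 0.2707]
t=4: π = [0.5671, 0.1671, 0.2659]
t=5: π = [0.5666, 0.1666, 0.2668]

π = [0.5666, 0.1666, 0.2668]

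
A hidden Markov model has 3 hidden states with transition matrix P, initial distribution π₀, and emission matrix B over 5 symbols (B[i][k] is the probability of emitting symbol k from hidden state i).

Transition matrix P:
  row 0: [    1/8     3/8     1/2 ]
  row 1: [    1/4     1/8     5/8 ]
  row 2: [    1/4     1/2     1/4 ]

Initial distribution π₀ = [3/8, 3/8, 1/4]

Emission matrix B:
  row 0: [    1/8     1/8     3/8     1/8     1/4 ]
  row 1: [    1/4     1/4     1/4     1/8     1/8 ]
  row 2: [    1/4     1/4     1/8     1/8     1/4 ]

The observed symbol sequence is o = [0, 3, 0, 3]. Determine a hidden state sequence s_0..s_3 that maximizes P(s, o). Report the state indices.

t=0: δ = [4.688e-02, 9.375e-02, 6.250e-02]  (obs o_0=0)
t=1: δ = [2.930e-03, 3.906e-03, 7.324e-03]  ψ = [1, 2, 1]  (obs o_1=3)
t=2: δ = [2.289e-04, 9.155e-04, 6.104e-04]  ψ = [2, 2, 1]  (obs o_2=0)
t=3: δ = [2.861e-05, 3.815e-05, 7.153e-05]  ψ = [1, 2, 1]  (obs o_3=3)
backtrack: best end state = 2; path = [1, 2, 1, 2]

path = [1, 2, 1, 2]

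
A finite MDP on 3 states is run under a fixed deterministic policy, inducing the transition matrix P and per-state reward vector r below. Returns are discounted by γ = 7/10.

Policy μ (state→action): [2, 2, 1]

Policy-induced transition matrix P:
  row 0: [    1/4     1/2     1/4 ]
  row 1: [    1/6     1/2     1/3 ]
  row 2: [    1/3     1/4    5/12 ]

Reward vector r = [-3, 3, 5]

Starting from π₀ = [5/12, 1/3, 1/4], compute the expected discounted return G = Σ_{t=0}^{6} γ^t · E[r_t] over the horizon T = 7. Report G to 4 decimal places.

G = 5.5530

t=0: π = [0.4167, 0.3333, 0.2500], E[r] = 1.0000, γ^t·E[r] = 1.000000, running G = 1.000000
t=1: π = [0.2431, 0.4375, 0.3194], E[r] = 2.1806, γ^t·E[r] = 1.526389, running G = 2.526389
t=2: π = [0.2402, 0.4201, 0.3397], E[r] = 2.2384, γ^t·E[r] = 1.096829, running G = 3.623218
t=3: π = [0.2433, 0.4151, 0.3416], E[r] = 2.2235, γ^t·E[r] = 0.762652, running G = 4.385870
t=4: π = [0.2439, 0.4146, 0.3415], E[r] = 2.2198, γ^t·E[r] = 0.532969, running G = 4.918839
t=5: π = [0.2439, 0.4146, 0.3415], E[r] = 2.2195, γ^t·E[r] = 0.373027, running G = 5.291866
t=6: π = [0.2439, 0.4146, 0.3415], E[r] = 2.2195, γ^t·E[r] = 0.261122, running G = 5.552988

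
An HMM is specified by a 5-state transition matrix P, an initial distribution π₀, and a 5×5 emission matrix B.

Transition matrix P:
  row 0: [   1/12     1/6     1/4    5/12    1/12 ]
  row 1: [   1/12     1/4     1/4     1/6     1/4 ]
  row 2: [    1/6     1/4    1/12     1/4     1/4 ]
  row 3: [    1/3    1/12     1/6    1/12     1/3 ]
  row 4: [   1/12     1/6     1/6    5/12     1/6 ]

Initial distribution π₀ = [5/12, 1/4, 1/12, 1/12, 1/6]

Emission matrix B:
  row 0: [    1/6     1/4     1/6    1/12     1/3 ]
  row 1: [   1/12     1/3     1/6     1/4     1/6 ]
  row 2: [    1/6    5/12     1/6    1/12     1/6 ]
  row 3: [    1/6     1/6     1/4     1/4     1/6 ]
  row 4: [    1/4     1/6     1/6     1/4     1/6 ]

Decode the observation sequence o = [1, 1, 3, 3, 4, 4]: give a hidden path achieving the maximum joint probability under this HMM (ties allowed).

path = [0, 2, 4, 3, 0, 3]

t=0: δ = [1.042e-01, 8.333e-02, 3.472e-02, 1.389e-02, 2.778e-02]  (obs o_0=1)
t=1: δ = [2.170e-03, 6.944e-03, 1.085e-02, 7.234e-03, 3.472e-03]  ψ = [0, 1, 0, 0, 1]  (obs o_1=1)
t=2: δ = [2.009e-04, 6.782e-04, 1.447e-04, 6.782e-04, 6.782e-04]  ψ = [3, 2, 1, 2, 2]  (obs o_2=3)
t=3: δ = [1.884e-05, 4.239e-05, 1.413e-05, 7.064e-05, 5.651e-05]  ψ = [3, 1, 1, 4, 3]  (obs o_3=3)
t=4: δ = [7.849e-06, 1.766e-06, 1.962e-06, 3.925e-06, 3.925e-06]  ψ = [3, 1, 3, 4, 3]  (obs o_4=4)
t=5: δ = [4.361e-07, 2.180e-07, 3.270e-07, 5.451e-07, 2.180e-07]  ψ = [3, 0, 0, 0, 3]  (obs o_5=4)
backtrack: best end state = 3; path = [0, 2, 4, 3, 0, 3]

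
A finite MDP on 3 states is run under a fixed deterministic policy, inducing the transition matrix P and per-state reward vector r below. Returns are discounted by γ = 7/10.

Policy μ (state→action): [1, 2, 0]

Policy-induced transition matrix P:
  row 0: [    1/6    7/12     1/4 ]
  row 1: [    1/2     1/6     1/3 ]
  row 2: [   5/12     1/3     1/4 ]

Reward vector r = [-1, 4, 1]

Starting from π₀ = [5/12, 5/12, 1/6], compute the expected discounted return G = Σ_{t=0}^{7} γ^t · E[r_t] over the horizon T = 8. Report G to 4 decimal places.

G = 4.3743

t=0: π = [0.4167, 0.4167, 0.1667], E[r] = 1.4167, γ^t·E[r] = 1.416667, running G = 1.416667
t=1: π = [0.3472, 0.3681, 0.2847], E[r] = 1.4097, γ^t·E[r] = 0.986806, running G = 2.403472
t=2: π = [0.3605, 0.3588, 0.2807], E[r] = 1.3553, γ^t·E[r] = 0.664109, running G = 3.067581
t=3: π = [0.3564, 0.3637, 0.2799], E[r] = 1.3781, γ^t·E[r] = 0.472700, running G = 3.540281
t=4: π = [0.3579, 0.3618, 0.2803], E[r] = 1.3698, γ^t·E[r] = 0.328880, running G = 3.869161
t=5: π = [0.3574, 0.3625, 0.2802], E[r] = 1.3728, γ^t·E[r] = 0.230723, running G = 4.099884
t=6: π = [0.3575, 0.3623, 0.2802], E[r] = 1.3717, γ^t·E[r] = 0.161379, running G = 4.261263
t=7: π = [0.3575, 0.3623, 0.2802], E[r] = 1.3721, γ^t·E[r] = 0.112997, running G = 4.374259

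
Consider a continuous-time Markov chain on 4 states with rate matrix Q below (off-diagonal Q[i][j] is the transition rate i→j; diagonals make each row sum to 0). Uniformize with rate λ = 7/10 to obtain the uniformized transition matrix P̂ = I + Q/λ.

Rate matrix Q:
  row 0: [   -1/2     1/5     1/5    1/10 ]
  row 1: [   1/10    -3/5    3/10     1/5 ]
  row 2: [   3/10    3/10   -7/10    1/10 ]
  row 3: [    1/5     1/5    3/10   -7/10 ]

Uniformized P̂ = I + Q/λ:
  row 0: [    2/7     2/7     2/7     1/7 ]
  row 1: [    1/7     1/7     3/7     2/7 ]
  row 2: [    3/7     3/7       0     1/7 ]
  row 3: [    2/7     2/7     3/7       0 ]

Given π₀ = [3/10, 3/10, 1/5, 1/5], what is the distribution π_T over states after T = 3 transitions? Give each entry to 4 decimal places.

π = [0.2816, 0.2816, 0.2752, 0.1615]

t=0: π = [0.3000, 0.3000, 0.2000, 0.2000]
t=1: π = [0.2714, 0.2714, 0.3000, 0.1571]
t=2: π = [0.2898, 0.2898, 0.2612, 0.1592]
t=3: π = [0.2816, 0.2816, 0.2752, 0.1615]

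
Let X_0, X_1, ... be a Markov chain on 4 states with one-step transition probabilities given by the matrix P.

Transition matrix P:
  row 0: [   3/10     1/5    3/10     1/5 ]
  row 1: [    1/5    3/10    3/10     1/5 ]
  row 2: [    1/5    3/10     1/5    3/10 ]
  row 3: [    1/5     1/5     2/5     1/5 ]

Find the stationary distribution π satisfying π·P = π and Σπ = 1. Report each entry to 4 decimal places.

π = [0.2222, 0.2548, 0.2936, 0.2294]

Balance equations π_j = Σ_i π_i·P[i][j]:
  π_0 = 3/10·π_0 + 1/5·π_1 + 1/5·π_2 + 1/5·π_3
  π_1 = 1/5·π_0 + 3/10·π_1 + 3/10·π_2 + 1/5·π_3
  π_2 = 3/10·π_0 + 3/10·π_1 + 1/5·π_2 + 2/5·π_3
  normalize: π_0 + π_1 + π_2 + π_3 = 1
Solving the linear system gives exactly π = [2/9, 250/981, 32/109, 25/109].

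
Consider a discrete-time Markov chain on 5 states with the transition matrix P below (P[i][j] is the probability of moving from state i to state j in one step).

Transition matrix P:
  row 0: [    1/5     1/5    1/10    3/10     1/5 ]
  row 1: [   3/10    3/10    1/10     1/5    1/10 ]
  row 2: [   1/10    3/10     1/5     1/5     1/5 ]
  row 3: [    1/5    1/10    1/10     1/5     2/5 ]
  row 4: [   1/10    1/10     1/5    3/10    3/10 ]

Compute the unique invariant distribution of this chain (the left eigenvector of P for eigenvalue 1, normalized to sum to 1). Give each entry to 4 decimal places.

Balance equations π_j = Σ_i π_i·P[i][j]:
  π_0 = 1/5·π_0 + 3/10·π_1 + 1/10·π_2 + 1/5·π_3 + 1/10·π_4
  π_1 = 1/5·π_0 + 3/10·π_1 + 3/10·π_2 + 1/10·π_3 + 1/10·π_4
  π_2 = 1/10·π_0 + 1/10·π_1 + 1/5·π_2 + 1/10·π_3 + 1/5·π_4
  π_3 = 3/10·π_0 + 1/5·π_1 + 1/5·π_2 + 1/5·π_3 + 3/10·π_4
  normalize: π_0 + π_1 + π_2 + π_3 + π_4 = 1
Solving the linear system gives exactly π = [1403/7853, 1431/7853, 1096/7853, 1912/7853, 2011/7853].

π = [0.1787, 0.1822, 0.1396, 0.2435, 0.2561]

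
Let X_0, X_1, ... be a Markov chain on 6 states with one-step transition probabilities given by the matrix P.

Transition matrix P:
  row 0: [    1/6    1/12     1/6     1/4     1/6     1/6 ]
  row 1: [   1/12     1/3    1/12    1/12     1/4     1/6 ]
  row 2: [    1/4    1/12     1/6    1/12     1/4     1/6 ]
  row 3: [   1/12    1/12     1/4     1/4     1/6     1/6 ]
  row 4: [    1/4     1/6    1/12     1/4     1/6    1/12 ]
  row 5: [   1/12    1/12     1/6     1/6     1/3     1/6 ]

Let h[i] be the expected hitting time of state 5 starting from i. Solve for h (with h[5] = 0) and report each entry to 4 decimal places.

First-step conditioning: h[5] = 0; for i ≠ 5, h[i] = 1 + Σ_k P[i][k]·h[k].
  h[0] = 1 + 1/6·h[0] + 1/12·h[1] + 1/6·h[2] + 1/4·h[3] + 1/6·h[4]
  h[1] = 1 + 1/12·h[0] + 1/3·h[1] + 1/12·h[2] + 1/12·h[3] + 1/4·h[4]
  h[2] = 1 + 1/4·h[0] + 1/12·h[1] + 1/6·h[2] + 1/12·h[3] + 1/4·h[4]
  h[3] = 1 + 1/12·h[0] + 1/12·h[1] + 1/4·h[2] + 1/4·h[3] + 1/6·h[4]
  h[4] = 1 + 1/4·h[0] + 1/6·h[1] + 1/12·h[2] + 1/4·h[3] + 1/6·h[4]
Solving the 5×5 linear system over states ≠ 5 gives exactly h = [20992/3165, 7056/1055, 21136/3165, 21004/3165, 22744/3165, 0] (h[5] = 0 is the target).

h = [6.6325, 6.6882, 6.6780, 6.6363, 7.1861, 0.0000]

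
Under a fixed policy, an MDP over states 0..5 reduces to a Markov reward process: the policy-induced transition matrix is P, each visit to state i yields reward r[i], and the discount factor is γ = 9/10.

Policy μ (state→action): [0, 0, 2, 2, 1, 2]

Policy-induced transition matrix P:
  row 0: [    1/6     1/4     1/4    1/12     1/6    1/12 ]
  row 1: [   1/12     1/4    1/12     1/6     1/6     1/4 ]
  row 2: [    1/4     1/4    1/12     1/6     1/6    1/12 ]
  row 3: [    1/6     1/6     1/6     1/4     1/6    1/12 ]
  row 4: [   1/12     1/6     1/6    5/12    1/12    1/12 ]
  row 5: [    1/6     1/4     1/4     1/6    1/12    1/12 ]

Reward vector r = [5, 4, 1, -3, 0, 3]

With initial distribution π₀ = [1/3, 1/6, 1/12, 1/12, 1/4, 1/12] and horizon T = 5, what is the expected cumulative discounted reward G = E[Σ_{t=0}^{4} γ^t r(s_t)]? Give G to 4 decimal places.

G = 7.0957

t=0: π = [0.3333, 0.1667, 0.0833, 0.0833, 0.2500, 0.0833], E[r] = 2.4167, γ^t·E[r] = 2.416667, running G = 2.416667
t=1: π = [0.1389, 0.2222, 0.1806, 0.2083, 0.1389, 0.1111], E[r] = 1.4722, γ^t·E[r] = 1.325000, running G = 3.741667
t=2: π = [0.1516, 0.2211, 0.1539, 0.2072, 0.1458, 0.1204], E[r] = 1.5359, γ^t·E[r] = 1.244063, running G = 4.985729
t=3: π = [0.1489, 0.2206, 0.1581, 0.2078, 0.1445, 0.1202], E[r] = 1.5223, γ^t·E[r] = 1.109742, running G = 6.095471
t=4: π = [0.1494, 0.2206, 0.1575, 0.2077, 0.1446, 0.1201], E[r] = 1.5244, γ^t·E[r] = 1.000181, running G = 7.095653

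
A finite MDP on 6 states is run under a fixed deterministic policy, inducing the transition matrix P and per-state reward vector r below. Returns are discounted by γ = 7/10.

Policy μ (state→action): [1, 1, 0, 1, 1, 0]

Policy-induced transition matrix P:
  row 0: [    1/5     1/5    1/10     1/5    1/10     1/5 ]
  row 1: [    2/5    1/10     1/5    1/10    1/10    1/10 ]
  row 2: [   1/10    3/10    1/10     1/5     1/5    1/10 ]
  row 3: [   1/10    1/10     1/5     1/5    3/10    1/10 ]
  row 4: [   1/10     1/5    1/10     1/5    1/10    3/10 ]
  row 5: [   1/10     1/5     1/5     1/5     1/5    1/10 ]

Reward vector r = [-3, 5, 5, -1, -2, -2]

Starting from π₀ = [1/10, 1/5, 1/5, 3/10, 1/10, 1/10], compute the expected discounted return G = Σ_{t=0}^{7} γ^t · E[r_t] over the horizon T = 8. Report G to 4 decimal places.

t=0: π = [0.1000, 0.2000, 0.2000, 0.3000, 0.1000, 0.1000], E[r] = 1.0000, γ^t·E[r] = 1.000000, running G = 1.000000
t=1: π = [0.1700, 0.1700, 0.1600, 0.1800, 0.1900, 0.1300], E[r] = 0.3200, γ^t·E[r] = 0.224000, running G = 1.224000
t=2: π = [0.1680, 0.1810, 0.1480, 0.1830, 0.1650, 0.1550], E[r] = 0.3180, γ^t·E[r] = 0.155820, running G = 1.379820
t=3: π = [0.1711, 0.1784, 0.1519, 0.1819, 0.1669, 0.1498], E[r] = 0.3229, γ^t·E[r] = 0.110755, running G = 1.490575
t=4: π = [0.1706, 0.1792, 0.1510, 0.1822, 0.1666, 0.1505], E[r] = 0.3227, γ^t·E[r] = 0.077485, running G = 1.568060
t=5: π = [0.1708, 0.1790, 0.1512, 0.1821, 0.1666, 0.1504], E[r] = 0.3223, γ^t·E[r] = 0.054173, running G = 1.622233
t=6: π = [0.1708, 0.1790, 0.1511, 0.1821, 0.1666, 0.1504], E[r] = 0.3224, γ^t·E[r] = 0.037932, running G = 1.660165
t=7: π = [0.1708, 0.1790, 0.1512, 0.1821, 0.1666, 0.1504], E[r] = 0.3224, γ^t·E[r] = 0.026551, running G = 1.686716

G = 1.6867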